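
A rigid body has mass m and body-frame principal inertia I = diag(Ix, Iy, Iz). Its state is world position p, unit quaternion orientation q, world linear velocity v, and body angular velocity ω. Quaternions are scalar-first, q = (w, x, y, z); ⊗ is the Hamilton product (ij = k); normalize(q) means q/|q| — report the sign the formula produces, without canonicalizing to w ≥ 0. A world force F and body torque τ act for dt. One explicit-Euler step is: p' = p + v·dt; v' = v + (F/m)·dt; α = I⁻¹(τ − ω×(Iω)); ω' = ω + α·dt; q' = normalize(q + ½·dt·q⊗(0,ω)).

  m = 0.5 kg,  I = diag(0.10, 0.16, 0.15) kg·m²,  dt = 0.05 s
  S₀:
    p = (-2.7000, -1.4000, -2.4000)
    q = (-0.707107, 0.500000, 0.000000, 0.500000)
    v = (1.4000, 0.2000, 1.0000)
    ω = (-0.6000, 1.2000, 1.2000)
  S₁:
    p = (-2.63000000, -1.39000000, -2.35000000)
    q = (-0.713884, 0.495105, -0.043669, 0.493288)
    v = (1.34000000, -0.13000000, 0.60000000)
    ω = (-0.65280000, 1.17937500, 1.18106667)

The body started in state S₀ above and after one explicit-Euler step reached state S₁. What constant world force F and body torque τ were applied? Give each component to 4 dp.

F = (-0.6000, -3.3000, -4.0000)
τ = (-0.1200, -0.0300, -0.1000)

ω₁ − ω₀ = (-0.05280000, -0.02062500, -0.01893333)
ω₀×(Iω₀) = (-0.0144, 0.0360, -0.0432)
applied torque τ = (-0.1200, -0.0300, -0.1000)
velocity change Δv = (-0.06000000, -0.33000000, -0.40000000)
applied force F = (-0.6000, -3.3000, -4.0000)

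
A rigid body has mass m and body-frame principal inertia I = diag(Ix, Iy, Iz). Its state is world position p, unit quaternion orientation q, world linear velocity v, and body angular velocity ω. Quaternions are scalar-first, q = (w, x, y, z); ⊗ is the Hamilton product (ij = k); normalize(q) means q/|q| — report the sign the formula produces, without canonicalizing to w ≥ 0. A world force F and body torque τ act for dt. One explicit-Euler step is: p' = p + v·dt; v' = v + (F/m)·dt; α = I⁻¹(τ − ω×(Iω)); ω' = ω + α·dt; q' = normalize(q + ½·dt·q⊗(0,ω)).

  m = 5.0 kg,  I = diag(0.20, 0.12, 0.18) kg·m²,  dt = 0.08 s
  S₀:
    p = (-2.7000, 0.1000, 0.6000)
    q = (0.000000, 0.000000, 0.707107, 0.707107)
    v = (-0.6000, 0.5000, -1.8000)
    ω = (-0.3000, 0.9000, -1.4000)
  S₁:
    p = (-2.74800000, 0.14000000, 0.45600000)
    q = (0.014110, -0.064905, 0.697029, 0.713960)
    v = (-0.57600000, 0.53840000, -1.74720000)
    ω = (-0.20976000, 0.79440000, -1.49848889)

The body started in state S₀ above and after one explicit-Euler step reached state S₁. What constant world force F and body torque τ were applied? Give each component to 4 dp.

F = (1.5000, 2.4000, 3.3000)
τ = (0.1500, -0.1500, -0.2000)

Δω = ω₁−ω₀ = (0.09024000, -0.10560000, -0.09848889)
ω₀×(Iω₀) = (-0.0756, 0.0084, 0.0216)
τ = I·(Δω/dt) + ω₀×(Iω₀) = (0.1500, -0.1500, -0.2000)
velocity change Δv = (0.02400000, 0.03840000, 0.05280000)
F = m·Δv/dt = (1.5000, 2.4000, 3.3000)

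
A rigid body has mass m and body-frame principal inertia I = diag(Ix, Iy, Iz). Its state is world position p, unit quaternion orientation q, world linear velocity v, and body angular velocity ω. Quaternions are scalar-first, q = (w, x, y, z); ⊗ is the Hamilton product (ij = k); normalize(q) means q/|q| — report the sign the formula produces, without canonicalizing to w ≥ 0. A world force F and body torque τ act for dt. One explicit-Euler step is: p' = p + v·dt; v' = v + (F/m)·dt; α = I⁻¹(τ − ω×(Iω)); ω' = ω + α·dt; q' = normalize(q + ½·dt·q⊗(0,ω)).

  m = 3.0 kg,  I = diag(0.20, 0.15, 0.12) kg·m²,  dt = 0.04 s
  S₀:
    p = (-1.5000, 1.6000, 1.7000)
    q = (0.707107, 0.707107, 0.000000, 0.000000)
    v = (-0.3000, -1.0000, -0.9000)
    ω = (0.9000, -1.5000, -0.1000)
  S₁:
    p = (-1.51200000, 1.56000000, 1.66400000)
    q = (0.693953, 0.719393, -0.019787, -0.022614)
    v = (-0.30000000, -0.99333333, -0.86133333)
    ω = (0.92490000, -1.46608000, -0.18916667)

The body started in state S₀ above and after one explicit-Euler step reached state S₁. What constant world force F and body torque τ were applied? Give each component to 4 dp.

v₁ − v₀ = (0.00000000, 0.00666667, 0.03866667)
F = m·Δv/dt = (0.0000, 0.5000, 2.9000)
rate change Δω = (0.02490000, 0.03392000, -0.08916667)
ω₀×(Iω₀) = (-0.0045, -0.0072, 0.0675)
I·α + gyro = (0.1200, 0.1200, -0.2000)

F = (0.0000, 0.5000, 2.9000)
τ = (0.1200, 0.1200, -0.2000)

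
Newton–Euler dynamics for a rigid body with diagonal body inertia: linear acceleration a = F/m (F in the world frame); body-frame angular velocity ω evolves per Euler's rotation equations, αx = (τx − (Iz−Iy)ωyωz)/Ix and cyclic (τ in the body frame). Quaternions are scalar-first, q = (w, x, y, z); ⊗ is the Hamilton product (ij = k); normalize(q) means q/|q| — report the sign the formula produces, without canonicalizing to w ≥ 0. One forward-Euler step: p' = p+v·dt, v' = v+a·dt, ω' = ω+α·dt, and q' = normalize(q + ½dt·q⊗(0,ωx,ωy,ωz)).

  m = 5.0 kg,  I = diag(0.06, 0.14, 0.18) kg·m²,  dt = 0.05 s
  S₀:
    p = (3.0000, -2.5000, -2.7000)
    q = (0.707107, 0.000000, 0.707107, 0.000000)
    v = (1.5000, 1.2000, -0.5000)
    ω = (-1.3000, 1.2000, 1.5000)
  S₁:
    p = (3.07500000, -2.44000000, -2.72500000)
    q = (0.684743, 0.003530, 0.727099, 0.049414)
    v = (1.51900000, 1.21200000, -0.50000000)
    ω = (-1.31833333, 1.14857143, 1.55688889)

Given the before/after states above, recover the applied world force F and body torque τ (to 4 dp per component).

F = (1.9000, 1.2000, 0.0000)
τ = (0.0500, 0.0900, 0.0800)

v₁ − v₀ = (0.01900000, 0.01200000, 0.00000000)
F = m·Δv/dt = (1.9000, 1.2000, 0.0000)
rate change Δω = (-0.01833333, -0.05142857, 0.05688889)
τ = I·(Δω/dt) + ω₀×(Iω₀) = (0.0500, 0.0900, 0.0800)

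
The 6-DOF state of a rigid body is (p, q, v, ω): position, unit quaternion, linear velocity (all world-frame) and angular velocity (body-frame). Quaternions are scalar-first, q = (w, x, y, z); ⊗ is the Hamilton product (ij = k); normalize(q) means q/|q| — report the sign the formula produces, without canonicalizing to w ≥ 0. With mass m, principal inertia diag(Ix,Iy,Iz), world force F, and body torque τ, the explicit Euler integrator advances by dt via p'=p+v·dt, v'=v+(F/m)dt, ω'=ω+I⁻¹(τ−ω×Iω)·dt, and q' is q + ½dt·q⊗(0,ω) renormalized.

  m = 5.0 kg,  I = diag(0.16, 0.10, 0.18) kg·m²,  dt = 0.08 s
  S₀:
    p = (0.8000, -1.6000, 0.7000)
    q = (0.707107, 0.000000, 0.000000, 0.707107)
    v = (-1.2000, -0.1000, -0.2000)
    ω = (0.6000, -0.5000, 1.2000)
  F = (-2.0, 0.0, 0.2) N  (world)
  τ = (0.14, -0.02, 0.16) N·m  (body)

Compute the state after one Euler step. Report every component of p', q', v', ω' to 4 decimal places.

a = (-0.4000, 0.0000, 0.0400)
new position p' = (0.7040, -1.6080, 0.6840)
v + (F/m)dt = (-1.2320, -0.1000, -0.1968)
precession coupling ω×(Iω) = (-0.0480, -0.0144, 0.0180)
angular accel α = (1.1750, -0.0560, 0.7889)
ω' = ω + α·dt = (0.6940, -0.5045, 1.2631)
2q̇ = q⊗(0,ω) = (-0.8485284, 0.7778177, 0.0707107, 0.8485284)
q + ½dt·q⊗(0,ω), renormalized = (0.6721, 0.0311, 0.0028, 0.7398)

p' = (0.7040, -1.6080, 0.6840)
q' = (0.6721, 0.0311, 0.0028, 0.7398)
v' = (-1.2320, -0.1000, -0.1968)
ω' = (0.6940, -0.5045, 1.2631)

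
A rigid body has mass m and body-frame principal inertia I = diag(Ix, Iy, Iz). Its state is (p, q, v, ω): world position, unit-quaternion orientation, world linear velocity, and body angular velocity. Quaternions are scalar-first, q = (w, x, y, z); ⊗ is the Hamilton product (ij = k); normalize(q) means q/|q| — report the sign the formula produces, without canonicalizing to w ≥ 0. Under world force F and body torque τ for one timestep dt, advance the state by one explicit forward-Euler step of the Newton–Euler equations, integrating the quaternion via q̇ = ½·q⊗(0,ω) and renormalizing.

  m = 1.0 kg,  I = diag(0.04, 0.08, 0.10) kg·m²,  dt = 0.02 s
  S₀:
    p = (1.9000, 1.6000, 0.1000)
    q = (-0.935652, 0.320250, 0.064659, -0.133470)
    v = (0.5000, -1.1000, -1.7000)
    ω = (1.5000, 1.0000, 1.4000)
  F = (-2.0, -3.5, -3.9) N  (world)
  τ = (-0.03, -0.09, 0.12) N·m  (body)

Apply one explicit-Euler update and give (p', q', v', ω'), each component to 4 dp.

p' = (1.9100, 1.5780, 0.0660)
q' = (-0.9390, 0.3084, 0.0488, -0.1443)
v' = (0.4600, -1.1700, -1.7780)
ω' = (1.4710, 1.0090, 1.4120)

precession coupling ω×(Iω) = (0.0280, -0.1260, 0.0600)
angular accel α = (-1.4500, 0.4500, 0.6000)
ω' = ω + α·dt = (1.4710, 1.0090, 1.4120)
2q̇ = q⊗(0,ω) = (-0.3581760, -1.1794854, -1.5842070, -1.0866513)
q' = normalize(q + ½dt·q⊗(0,ω)) = (-0.9390, 0.3084, 0.0488, -0.1443)
linear accel F/m = (-2.0000, -3.5000, -3.9000)
p' = p + v·dt = (1.9100, 1.5780, 0.0660)
v + (F/m)dt = (0.4600, -1.1700, -1.7780)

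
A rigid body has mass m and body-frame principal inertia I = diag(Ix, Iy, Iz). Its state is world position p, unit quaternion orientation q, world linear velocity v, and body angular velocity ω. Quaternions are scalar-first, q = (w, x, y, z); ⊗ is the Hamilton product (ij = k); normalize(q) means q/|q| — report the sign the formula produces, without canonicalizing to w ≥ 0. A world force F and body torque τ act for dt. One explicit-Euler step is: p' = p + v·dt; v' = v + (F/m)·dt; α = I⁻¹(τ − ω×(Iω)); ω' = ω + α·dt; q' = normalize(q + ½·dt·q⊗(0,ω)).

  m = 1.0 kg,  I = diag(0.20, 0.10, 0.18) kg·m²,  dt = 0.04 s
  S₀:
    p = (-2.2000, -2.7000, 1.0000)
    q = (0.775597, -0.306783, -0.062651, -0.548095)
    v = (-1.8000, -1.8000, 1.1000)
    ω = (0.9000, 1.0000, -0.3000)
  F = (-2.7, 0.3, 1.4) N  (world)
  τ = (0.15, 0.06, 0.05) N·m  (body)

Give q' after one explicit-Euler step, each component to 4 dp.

2q̇ = q⊗(0,ω) = (0.1743272, 1.2649276, 0.1902766, -0.4830762)
q + ½dt·q⊗(0,ω), renormalized = (0.7788, -0.2814, -0.0588, -0.5575)

q' = (0.7788, -0.2814, -0.0588, -0.5575)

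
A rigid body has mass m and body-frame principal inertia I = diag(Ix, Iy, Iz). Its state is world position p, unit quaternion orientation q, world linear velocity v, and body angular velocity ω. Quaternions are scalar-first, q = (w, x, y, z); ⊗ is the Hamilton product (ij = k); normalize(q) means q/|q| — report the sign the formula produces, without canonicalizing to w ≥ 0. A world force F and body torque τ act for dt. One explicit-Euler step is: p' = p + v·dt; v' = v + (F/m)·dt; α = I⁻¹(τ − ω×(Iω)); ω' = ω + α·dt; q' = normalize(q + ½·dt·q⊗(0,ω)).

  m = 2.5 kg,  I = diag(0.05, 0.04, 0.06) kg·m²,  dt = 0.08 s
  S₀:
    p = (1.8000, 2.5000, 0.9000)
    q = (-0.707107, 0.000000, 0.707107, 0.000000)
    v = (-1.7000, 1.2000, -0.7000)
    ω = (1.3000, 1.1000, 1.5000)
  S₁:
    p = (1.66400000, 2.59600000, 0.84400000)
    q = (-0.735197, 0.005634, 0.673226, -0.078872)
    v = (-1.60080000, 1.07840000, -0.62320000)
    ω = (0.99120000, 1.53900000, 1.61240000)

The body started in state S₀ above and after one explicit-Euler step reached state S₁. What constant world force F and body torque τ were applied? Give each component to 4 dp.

F = (3.1000, -3.8000, 2.4000)
τ = (-0.1600, 0.2000, 0.0700)

Δv = v₁−v₀ = (0.09920000, -0.12160000, 0.07680000)
F = m·Δv/dt = (3.1000, -3.8000, 2.4000)
Δω = ω₁−ω₀ = (-0.30880000, 0.43900000, 0.11240000)
τ = I·(Δω/dt) + ω₀×(Iω₀) = (-0.1600, 0.2000, 0.0700)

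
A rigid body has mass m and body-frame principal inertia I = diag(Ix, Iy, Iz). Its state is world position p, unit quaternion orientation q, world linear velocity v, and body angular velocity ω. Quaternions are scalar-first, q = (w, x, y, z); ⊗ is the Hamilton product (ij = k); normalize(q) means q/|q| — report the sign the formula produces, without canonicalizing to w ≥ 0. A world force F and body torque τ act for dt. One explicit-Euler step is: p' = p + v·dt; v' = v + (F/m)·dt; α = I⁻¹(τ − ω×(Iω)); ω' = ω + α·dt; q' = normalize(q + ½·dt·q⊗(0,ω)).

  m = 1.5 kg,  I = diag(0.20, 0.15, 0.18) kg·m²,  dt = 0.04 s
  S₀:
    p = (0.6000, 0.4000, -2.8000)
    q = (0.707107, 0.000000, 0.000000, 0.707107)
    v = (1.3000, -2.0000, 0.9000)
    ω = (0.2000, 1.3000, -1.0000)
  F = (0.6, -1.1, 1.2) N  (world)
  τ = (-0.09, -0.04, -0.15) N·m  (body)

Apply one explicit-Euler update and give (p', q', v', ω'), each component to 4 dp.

p' = (0.6520, 0.3200, -2.7640)
q' = (0.7209, -0.0155, 0.0212, 0.6926)
v' = (1.3160, -2.0293, 0.9320)
ω' = (0.1898, 1.2904, -1.0304)

p + v·dt = (0.6520, 0.3200, -2.7640)
v' = v + a·dt = (1.3160, -2.0293, 0.9320)
precession coupling ω×(Iω) = (-0.0390, -0.0040, -0.0130)
α = I⁻¹(τ − ω×Iω) = (-0.2550, -0.2400, -0.7611)
ω' = ω + α·dt = (0.1898, 1.2904, -1.0304)
q⊗(0,ω) = (0.7071070, -0.7778177, 1.0606605, -0.7071070)
q + ½dt·q⊗(0,ω), renormalized = (0.7209, -0.0155, 0.0212, 0.6926)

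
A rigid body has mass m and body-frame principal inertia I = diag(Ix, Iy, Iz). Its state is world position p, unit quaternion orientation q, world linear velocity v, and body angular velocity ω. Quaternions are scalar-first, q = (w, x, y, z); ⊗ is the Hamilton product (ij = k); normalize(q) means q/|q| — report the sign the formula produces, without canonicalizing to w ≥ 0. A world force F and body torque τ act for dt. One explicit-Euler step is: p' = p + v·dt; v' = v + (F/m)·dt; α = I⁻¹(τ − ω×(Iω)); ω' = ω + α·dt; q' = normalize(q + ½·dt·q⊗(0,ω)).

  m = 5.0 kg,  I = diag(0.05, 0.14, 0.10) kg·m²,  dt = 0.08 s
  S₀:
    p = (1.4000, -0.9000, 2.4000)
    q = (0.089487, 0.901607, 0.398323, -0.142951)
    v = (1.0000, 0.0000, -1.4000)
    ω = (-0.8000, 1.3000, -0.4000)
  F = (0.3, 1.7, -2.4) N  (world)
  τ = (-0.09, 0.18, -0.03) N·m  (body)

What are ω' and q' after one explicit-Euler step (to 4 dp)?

gyro term ω×Iω = (0.0208, -0.0160, -0.0936)
angular accel α = (-2.2160, 1.4000, 0.6360)
ω' = ω + α·dt = (-0.9773, 1.4120, -0.3491)
Hamilton product q⊗(0,ω) = (0.1462853, -0.0450825, 0.5913367, 1.4549527)
updated quaternion q' = (0.0951, 0.8980, 0.4211, -0.0846)

ω' = (-0.9773, 1.4120, -0.3491)
q' = (0.0951, 0.8980, 0.4211, -0.0846)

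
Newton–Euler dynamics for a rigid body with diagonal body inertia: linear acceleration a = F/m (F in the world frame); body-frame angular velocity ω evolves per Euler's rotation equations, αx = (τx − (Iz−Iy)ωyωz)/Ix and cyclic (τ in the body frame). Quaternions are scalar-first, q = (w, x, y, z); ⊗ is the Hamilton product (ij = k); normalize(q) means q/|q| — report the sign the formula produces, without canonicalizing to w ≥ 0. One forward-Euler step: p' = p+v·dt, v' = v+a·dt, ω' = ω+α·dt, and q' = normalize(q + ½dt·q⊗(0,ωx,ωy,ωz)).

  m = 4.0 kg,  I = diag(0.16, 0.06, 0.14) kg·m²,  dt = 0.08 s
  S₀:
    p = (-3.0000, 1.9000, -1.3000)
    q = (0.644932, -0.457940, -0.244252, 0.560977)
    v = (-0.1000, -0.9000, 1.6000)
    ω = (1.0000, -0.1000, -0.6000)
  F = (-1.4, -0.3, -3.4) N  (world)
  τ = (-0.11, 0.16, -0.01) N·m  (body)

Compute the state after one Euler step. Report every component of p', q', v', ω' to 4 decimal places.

α = I⁻¹(τ − ω×Iω) = (-0.7175, 2.8667, -0.1429)
new body rate ω' = (0.9426, 0.1293, -0.6114)
2q̇ = q⊗(0,ω) = (0.7701010, 0.8475809, 0.2217198, -0.0969132)
q' = normalize(q + ½dt·q⊗(0,ω)) = (0.6750, -0.4236, -0.2351, 0.5565)
linear accel F/m = (-0.3500, -0.0750, -0.8500)
p' = p + v·dt = (-3.0080, 1.8280, -1.1720)
v' = v + a·dt = (-0.1280, -0.9060, 1.5320)

p' = (-3.0080, 1.8280, -1.1720)
q' = (0.6750, -0.4236, -0.2351, 0.5565)
v' = (-0.1280, -0.9060, 1.5320)
ω' = (0.9426, 0.1293, -0.6114)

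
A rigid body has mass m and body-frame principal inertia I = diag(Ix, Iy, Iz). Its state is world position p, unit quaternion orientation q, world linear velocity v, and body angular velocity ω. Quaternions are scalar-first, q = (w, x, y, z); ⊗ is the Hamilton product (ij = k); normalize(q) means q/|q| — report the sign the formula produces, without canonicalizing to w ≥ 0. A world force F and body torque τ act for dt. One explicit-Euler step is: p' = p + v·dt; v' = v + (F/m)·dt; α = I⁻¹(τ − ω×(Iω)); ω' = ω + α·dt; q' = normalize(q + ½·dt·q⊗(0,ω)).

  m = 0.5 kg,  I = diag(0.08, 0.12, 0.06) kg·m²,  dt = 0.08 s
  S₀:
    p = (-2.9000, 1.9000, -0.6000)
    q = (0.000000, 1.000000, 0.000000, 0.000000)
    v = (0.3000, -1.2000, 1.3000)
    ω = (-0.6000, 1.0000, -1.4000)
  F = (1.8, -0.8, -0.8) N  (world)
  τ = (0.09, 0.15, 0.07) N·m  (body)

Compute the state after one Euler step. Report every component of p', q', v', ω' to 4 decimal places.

p' = (-2.8760, 1.8040, -0.4960)
q' = (0.0239, 0.9974, 0.0559, 0.0399)
v' = (0.5880, -1.3280, 1.1720)
ω' = (-0.5940, 1.0888, -1.2747)

angular accel α = (0.0750, 1.1100, 1.5667)
ω + α·dt = (-0.5940, 1.0888, -1.2747)
q⊗(0,ω) = (0.6000000, 0.0000000, 1.4000000, 1.0000000)
q + ½dt·q⊗(0,ω), renormalized = (0.0239, 0.9974, 0.0559, 0.0399)
new position p' = (-2.8760, 1.8040, -0.4960)
v + (F/m)dt = (0.5880, -1.3280, 1.1720)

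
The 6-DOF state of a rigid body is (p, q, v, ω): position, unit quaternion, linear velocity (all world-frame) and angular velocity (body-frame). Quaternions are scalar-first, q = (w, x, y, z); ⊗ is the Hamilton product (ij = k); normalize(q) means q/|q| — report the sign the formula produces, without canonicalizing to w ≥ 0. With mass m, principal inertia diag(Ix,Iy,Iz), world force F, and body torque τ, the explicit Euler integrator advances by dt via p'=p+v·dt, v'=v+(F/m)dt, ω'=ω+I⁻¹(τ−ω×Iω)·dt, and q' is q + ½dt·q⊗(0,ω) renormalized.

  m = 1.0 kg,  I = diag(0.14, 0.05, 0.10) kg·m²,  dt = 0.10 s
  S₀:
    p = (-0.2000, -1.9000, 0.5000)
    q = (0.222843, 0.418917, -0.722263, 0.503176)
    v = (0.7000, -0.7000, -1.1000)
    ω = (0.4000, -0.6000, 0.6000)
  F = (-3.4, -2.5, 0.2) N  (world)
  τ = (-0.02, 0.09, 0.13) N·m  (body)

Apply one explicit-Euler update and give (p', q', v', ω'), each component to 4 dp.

p' = (-0.1300, -1.9700, 0.3900)
q' = (0.1775, 0.4163, -0.7306, 0.5112)
v' = (0.3600, -0.9500, -1.0800)
ω' = (0.3986, -0.4392, 0.7084)

angular accel α = (-0.0143, 1.6080, 1.0840)
ω' = ω + α·dt = (0.3986, -0.4392, 0.7084)
Hamilton product q⊗(0,ω) = (-0.9028302, -0.0423150, -0.1837856, 0.1712608)
updated quaternion q' = (0.1775, 0.4163, -0.7306, 0.5112)
new position p' = (-0.1300, -1.9700, 0.3900)
new velocity v' = (0.3600, -0.9500, -1.0800)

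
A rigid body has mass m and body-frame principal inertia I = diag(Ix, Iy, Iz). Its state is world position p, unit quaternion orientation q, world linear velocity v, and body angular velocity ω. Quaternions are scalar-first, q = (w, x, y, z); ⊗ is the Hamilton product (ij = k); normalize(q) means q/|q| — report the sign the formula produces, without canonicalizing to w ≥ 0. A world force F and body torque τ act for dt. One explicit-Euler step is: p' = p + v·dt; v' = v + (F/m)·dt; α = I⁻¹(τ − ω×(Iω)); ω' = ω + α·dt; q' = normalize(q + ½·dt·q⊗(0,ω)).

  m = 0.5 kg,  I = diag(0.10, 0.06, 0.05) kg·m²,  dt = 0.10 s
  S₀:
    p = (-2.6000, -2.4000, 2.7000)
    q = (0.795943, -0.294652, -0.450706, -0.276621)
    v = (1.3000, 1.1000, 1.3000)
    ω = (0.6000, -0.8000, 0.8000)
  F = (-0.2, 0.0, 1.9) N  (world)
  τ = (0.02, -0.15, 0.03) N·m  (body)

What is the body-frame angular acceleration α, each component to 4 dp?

α = (0.1360, -2.9000, 0.2160)

gyro term ω×Iω = (0.0064, 0.0240, 0.0192)
α = I⁻¹(τ − ω×Iω) = (0.1360, -2.9000, 0.2160)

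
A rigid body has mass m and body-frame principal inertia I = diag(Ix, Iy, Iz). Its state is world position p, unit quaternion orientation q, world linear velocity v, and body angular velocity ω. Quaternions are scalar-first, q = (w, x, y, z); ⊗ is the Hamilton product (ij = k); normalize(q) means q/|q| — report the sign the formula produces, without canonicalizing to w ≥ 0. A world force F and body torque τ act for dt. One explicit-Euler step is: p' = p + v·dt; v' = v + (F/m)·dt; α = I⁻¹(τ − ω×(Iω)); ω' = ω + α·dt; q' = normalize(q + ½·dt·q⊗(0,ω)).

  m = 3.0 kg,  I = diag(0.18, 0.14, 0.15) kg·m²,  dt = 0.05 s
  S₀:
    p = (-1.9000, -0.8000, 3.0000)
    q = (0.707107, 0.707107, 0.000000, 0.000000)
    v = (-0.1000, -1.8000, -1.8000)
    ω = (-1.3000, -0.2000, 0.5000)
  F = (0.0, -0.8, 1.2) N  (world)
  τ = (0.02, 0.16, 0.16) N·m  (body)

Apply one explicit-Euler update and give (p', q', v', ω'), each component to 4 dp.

new position p' = (-1.9050, -0.8900, 2.9100)
v' = v + a·dt = (-0.1000, -1.8133, -1.7800)
angular accel α = (0.1167, 1.2821, 1.1360)
ω + α·dt = (-1.2942, -0.1359, 0.5568)
q⊗(0,ω) = (0.9192391, -0.9192391, -0.4949749, 0.2121321)
q' = normalize(q + ½dt·q⊗(0,ω)) = (0.7296, 0.6837, -0.0124, 0.0053)

p' = (-1.9050, -0.8900, 2.9100)
q' = (0.7296, 0.6837, -0.0124, 0.0053)
v' = (-0.1000, -1.8133, -1.7800)
ω' = (-1.2942, -0.1359, 0.5568)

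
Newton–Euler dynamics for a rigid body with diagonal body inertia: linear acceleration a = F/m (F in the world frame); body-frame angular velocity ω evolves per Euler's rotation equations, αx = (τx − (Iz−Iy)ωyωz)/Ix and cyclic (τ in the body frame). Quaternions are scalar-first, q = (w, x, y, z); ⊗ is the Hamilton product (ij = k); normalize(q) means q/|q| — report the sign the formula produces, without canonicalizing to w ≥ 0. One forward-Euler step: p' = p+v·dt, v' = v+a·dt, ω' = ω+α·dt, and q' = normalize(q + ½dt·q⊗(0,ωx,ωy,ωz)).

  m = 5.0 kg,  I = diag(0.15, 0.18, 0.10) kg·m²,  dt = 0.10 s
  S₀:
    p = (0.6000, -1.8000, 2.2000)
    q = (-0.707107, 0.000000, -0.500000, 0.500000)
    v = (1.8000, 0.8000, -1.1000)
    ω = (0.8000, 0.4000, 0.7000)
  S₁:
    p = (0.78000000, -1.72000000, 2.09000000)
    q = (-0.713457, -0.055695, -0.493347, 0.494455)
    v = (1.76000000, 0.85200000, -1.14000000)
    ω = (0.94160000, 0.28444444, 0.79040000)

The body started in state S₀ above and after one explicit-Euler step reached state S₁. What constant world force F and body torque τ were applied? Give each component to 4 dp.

Δω = ω₁−ω₀ = (0.14160000, -0.11555556, 0.09040000)
gyro term ω₀×Iω₀ = (-0.0224, 0.0280, 0.0096)
τ = I·(Δω/dt) + ω₀×(Iω₀) = (0.1900, -0.1800, 0.1000)
Δv = v₁−v₀ = (-0.04000000, 0.05200000, -0.04000000)
F = m·Δv/dt = (-2.0000, 2.6000, -2.0000)

F = (-2.0000, 2.6000, -2.0000)
τ = (0.1900, -0.1800, 0.1000)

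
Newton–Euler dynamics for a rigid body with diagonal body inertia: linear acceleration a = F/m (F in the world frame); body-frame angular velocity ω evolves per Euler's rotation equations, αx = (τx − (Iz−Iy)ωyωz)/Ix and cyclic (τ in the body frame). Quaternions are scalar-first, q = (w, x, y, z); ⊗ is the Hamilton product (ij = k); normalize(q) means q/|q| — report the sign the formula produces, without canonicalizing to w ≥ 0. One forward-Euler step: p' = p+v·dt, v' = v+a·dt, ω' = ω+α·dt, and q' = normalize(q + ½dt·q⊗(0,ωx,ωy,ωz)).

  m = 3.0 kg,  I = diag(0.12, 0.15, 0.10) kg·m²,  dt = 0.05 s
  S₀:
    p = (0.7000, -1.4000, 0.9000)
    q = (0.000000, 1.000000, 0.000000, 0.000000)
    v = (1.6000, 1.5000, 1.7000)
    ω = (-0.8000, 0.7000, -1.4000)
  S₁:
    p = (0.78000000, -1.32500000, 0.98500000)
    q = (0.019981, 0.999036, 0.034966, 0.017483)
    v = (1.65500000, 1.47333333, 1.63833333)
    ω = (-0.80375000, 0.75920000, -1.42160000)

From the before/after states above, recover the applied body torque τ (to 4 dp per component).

Δω = ω₁−ω₀ = (-0.00375000, 0.05920000, -0.02160000)
applied torque τ = (0.0400, 0.2000, -0.0600)

τ = (0.0400, 0.2000, -0.0600)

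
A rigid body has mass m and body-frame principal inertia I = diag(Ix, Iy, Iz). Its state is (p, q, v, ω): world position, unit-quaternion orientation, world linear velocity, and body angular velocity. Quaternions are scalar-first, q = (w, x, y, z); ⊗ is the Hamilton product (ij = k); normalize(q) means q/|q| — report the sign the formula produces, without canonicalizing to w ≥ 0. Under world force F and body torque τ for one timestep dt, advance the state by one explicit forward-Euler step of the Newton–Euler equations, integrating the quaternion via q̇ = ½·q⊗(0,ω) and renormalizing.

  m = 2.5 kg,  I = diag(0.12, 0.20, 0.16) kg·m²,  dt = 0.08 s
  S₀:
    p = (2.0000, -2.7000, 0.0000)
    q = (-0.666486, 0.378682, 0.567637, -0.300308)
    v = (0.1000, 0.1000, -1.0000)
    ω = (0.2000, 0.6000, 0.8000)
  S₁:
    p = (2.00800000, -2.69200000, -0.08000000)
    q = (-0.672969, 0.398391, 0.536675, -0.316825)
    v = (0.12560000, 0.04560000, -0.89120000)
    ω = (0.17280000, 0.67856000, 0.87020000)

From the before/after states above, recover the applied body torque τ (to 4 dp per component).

τ = (-0.0600, 0.1900, 0.1500)

rate change Δω = (-0.02720000, 0.07856000, 0.07020000)
I·α + gyro = (-0.0600, 0.1900, 0.1500)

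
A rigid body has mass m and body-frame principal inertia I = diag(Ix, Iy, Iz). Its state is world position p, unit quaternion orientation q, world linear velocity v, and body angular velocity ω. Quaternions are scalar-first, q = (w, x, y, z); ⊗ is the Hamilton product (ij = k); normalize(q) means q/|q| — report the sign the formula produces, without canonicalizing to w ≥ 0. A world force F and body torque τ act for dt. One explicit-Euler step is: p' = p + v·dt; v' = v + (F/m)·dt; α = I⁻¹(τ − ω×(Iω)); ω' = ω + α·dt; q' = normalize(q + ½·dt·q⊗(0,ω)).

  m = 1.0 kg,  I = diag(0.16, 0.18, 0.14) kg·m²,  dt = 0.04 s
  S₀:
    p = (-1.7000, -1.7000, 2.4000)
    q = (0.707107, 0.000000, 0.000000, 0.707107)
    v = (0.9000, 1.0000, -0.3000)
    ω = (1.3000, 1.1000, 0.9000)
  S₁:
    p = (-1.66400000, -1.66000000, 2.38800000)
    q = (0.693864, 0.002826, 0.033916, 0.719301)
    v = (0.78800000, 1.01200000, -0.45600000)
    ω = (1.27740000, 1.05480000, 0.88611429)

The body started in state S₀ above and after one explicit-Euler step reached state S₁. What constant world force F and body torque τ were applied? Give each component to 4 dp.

F = (-2.8000, 0.3000, -3.9000)
τ = (-0.1300, -0.1800, -0.0200)

Δω = ω₁−ω₀ = (-0.02260000, -0.04520000, -0.01388571)
gyro term ω₀×Iω₀ = (-0.0396, 0.0234, 0.0286)
τ = I·(Δω/dt) + ω₀×(Iω₀) = (-0.1300, -0.1800, -0.0200)
Δv = v₁−v₀ = (-0.11200000, 0.01200000, -0.15600000)
m·(v₁−v₀)/dt = (-2.8000, 0.3000, -3.9000)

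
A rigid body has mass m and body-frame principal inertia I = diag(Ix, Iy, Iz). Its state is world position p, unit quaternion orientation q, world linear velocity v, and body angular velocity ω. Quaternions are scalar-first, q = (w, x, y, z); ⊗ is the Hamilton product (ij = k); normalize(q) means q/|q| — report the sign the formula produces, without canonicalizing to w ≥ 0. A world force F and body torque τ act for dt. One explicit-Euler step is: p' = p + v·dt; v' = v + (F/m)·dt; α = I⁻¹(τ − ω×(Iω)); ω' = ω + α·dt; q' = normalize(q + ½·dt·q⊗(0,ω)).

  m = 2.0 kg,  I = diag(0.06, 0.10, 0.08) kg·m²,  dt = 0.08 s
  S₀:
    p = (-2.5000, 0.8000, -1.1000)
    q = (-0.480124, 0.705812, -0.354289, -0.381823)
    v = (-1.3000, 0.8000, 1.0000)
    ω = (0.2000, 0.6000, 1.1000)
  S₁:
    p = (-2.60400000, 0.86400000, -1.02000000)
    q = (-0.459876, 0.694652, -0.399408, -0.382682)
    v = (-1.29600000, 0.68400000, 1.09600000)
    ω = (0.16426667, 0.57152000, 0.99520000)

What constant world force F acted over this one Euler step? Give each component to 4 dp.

velocity change Δv = (0.00400000, -0.11600000, 0.09600000)
applied force F = (0.1000, -2.9000, 2.4000)

F = (0.1000, -2.9000, 2.4000)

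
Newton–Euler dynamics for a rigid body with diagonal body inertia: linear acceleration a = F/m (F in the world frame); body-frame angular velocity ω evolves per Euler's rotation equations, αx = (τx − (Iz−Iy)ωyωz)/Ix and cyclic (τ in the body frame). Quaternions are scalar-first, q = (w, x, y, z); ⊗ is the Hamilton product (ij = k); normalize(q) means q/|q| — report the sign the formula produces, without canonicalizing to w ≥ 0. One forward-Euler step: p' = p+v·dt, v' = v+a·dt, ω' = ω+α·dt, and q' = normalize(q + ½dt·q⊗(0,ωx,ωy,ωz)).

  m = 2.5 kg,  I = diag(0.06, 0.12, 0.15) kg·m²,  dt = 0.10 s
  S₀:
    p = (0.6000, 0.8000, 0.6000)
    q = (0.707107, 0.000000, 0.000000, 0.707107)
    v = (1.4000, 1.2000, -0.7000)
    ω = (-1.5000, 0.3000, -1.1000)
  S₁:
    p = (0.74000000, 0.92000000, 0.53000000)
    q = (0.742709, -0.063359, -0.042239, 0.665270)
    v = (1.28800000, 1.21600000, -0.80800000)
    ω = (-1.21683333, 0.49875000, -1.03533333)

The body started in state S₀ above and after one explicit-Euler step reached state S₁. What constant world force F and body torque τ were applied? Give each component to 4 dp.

ω₁ − ω₀ = (0.28316667, 0.19875000, 0.06466667)
ω₀×(Iω₀) = (-0.0099, -0.1485, -0.0270)
applied torque τ = (0.1600, 0.0900, 0.0700)
velocity change Δv = (-0.11200000, 0.01600000, -0.10800000)
applied force F = (-2.8000, 0.4000, -2.7000)

F = (-2.8000, 0.4000, -2.7000)
τ = (0.1600, 0.0900, 0.0700)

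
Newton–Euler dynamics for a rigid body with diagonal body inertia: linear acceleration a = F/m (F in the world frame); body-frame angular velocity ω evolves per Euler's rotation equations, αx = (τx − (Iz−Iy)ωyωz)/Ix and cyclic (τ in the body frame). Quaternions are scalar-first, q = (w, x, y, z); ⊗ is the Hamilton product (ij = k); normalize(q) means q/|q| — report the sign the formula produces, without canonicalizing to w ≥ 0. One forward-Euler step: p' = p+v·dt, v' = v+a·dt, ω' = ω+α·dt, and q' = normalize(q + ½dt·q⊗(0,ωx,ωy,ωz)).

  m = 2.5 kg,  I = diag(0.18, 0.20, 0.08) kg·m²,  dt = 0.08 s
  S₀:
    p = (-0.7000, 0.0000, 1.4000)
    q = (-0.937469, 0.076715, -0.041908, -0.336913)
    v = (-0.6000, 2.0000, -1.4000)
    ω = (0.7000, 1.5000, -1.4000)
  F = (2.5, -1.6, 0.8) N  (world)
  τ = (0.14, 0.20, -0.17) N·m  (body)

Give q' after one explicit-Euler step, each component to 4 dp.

q' = (-0.9524, 0.0728, -0.1029, -0.2776)

2q̇ = q⊗(0,ω) = (-0.4625167, -0.0921876, -1.5346416, 1.4568647)
q' = normalize(q + ½dt·q⊗(0,ω)) = (-0.9524, 0.0728, -0.1029, -0.2776)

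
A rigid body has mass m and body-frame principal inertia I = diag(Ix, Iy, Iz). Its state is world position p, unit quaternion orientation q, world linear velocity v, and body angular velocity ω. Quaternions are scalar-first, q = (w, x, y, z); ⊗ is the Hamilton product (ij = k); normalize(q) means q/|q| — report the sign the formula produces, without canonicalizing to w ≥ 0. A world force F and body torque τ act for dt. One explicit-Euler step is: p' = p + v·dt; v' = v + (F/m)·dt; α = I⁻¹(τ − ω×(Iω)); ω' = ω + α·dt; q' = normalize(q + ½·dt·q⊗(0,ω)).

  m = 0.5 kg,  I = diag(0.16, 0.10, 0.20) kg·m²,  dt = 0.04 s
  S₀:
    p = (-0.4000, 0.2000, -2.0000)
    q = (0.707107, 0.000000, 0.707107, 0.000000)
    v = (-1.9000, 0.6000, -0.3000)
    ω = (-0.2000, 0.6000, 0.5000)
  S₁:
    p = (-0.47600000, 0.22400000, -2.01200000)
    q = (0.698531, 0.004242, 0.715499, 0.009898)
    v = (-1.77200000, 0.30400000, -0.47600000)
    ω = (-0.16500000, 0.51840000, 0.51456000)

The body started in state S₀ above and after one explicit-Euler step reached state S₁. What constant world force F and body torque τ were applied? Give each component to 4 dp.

ω₁ − ω₀ = (0.03500000, -0.08160000, 0.01456000)
gyro term ω₀×Iω₀ = (0.0300, 0.0040, 0.0072)
τ = I·(Δω/dt) + ω₀×(Iω₀) = (0.1700, -0.2000, 0.0800)
Δv = v₁−v₀ = (0.12800000, -0.29600000, -0.17600000)
m·(v₁−v₀)/dt = (1.6000, -3.7000, -2.2000)

F = (1.6000, -3.7000, -2.2000)
τ = (0.1700, -0.2000, 0.0800)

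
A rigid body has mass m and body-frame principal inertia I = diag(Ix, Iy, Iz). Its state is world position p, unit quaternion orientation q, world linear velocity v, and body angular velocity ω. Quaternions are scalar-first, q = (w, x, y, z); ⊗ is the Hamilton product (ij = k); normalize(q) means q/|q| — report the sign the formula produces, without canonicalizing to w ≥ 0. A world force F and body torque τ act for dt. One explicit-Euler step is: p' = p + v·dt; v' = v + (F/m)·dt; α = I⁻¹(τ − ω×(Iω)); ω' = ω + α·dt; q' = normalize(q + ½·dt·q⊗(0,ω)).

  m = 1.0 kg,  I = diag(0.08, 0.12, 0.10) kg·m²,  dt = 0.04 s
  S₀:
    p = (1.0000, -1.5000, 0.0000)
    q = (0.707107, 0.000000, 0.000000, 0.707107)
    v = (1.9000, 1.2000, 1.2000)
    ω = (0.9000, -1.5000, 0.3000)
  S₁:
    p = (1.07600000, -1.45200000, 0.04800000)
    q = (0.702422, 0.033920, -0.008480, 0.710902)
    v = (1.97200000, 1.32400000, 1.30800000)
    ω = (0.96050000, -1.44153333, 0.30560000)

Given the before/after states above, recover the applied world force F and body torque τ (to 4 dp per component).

F = (1.8000, 3.1000, 2.7000)
τ = (0.1300, 0.1700, -0.0400)

v₁ − v₀ = (0.07200000, 0.12400000, 0.10800000)
m·(v₁−v₀)/dt = (1.8000, 3.1000, 2.7000)
Δω = ω₁−ω₀ = (0.06050000, 0.05846667, 0.00560000)
applied torque τ = (0.1300, 0.1700, -0.0400)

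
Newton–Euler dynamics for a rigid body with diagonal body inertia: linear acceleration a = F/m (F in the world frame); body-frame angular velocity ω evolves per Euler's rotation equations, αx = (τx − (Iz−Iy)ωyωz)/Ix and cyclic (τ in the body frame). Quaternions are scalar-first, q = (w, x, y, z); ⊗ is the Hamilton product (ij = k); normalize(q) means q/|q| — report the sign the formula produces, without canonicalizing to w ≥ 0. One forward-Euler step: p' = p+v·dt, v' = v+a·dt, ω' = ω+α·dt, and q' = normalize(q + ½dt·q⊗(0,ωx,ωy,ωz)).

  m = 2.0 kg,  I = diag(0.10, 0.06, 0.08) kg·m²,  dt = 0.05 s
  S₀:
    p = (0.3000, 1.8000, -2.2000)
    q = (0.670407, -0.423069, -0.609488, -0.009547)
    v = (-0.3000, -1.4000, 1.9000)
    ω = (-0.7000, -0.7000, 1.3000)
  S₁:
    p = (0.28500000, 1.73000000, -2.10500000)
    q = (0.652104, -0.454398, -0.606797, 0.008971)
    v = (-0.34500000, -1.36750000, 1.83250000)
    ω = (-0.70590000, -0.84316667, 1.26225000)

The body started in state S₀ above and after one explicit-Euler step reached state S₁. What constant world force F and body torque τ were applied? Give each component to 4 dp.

F = (-1.8000, 1.3000, -2.7000)
τ = (-0.0300, -0.1900, -0.0800)

Δv = v₁−v₀ = (-0.04500000, 0.03250000, -0.06750000)
m·(v₁−v₀)/dt = (-1.8000, 1.3000, -2.7000)
Δω = ω₁−ω₀ = (-0.00590000, -0.14316667, -0.03775000)
precession coupling = (-0.0182, -0.0182, -0.0196)
applied torque τ = (-0.0300, -0.1900, -0.0800)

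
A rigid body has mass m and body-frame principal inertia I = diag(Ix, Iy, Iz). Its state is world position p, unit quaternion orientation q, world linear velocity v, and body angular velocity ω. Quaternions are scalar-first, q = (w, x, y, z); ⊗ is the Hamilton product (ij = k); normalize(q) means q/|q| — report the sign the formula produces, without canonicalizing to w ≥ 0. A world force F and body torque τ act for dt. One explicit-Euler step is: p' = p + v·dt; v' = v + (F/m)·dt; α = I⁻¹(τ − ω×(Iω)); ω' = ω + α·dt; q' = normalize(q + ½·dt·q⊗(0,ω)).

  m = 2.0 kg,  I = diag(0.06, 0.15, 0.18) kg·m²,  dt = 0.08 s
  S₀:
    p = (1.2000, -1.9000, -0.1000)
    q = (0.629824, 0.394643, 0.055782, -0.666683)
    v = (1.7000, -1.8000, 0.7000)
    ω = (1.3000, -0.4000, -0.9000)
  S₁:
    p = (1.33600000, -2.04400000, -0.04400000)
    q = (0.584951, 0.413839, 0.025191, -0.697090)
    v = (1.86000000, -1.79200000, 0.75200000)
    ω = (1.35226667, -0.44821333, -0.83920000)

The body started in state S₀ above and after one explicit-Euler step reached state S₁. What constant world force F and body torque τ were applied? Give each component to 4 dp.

F = (4.0000, 0.2000, 1.3000)
τ = (0.0500, 0.0500, 0.0900)

v₁ − v₀ = (0.16000000, 0.00800000, 0.05200000)
F = m·Δv/dt = (4.0000, 0.2000, 1.3000)
ω₁ − ω₀ = (0.05226667, -0.04821333, 0.06080000)
precession coupling = (0.0108, 0.1404, -0.0468)
applied torque τ = (0.0500, 0.0500, 0.0900)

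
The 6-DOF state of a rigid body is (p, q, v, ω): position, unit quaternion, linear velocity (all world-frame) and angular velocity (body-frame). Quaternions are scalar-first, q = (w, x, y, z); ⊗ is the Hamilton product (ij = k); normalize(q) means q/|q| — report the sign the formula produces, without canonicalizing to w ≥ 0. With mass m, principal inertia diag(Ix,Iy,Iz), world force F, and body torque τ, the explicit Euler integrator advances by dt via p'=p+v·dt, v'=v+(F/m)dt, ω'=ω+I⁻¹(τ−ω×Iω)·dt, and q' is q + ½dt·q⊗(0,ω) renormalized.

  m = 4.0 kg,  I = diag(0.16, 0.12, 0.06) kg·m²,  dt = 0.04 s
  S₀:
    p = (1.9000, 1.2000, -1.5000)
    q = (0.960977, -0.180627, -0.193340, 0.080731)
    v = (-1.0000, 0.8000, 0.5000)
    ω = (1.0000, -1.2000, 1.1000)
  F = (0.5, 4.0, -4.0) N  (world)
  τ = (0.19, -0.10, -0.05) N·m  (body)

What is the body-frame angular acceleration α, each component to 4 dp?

gyro term ω×Iω = (0.0792, 0.1100, 0.0480)
angular accel α = (0.6925, -1.7500, -1.6333)

α = (0.6925, -1.7500, -1.6333)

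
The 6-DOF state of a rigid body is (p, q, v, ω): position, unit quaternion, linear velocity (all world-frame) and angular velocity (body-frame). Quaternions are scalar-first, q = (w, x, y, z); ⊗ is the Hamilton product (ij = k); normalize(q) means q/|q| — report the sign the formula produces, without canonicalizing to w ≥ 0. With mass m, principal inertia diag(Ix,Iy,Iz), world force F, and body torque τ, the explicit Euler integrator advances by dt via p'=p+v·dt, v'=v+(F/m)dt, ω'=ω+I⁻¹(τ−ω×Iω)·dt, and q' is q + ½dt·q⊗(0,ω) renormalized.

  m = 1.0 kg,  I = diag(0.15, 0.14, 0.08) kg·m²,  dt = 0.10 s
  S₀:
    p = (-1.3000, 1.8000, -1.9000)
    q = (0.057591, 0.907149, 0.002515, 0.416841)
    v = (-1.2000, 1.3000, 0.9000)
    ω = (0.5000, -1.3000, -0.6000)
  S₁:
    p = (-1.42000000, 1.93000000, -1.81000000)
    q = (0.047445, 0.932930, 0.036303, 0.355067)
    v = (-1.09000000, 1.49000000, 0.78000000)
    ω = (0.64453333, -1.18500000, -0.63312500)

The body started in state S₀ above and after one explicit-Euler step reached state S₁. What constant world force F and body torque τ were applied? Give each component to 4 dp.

F = (1.1000, 1.9000, -1.2000)
τ = (0.1700, 0.1400, -0.0200)

Δω = ω₁−ω₀ = (0.14453333, 0.11500000, -0.03312500)
τ = I·(Δω/dt) + ω₀×(Iω₀) = (0.1700, 0.1400, -0.0200)
velocity change Δv = (0.11000000, 0.19000000, -0.12000000)
m·(v₁−v₀)/dt = (1.1000, 1.9000, -1.2000)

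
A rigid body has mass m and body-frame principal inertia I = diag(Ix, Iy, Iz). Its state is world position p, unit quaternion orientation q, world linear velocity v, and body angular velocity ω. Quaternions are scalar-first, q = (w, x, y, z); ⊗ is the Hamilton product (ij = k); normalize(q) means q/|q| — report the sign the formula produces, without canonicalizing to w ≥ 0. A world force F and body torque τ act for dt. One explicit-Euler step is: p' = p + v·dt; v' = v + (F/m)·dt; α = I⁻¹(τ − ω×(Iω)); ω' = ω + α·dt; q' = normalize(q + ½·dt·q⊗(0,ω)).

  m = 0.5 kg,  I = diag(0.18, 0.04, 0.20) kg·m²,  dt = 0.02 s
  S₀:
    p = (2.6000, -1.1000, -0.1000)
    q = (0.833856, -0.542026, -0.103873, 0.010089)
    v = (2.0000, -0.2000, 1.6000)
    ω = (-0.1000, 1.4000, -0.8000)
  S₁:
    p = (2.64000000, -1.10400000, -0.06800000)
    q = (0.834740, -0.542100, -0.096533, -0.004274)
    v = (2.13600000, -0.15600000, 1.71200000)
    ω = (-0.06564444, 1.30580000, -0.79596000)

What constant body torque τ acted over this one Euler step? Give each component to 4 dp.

τ = (0.1300, -0.1900, 0.0600)

rate change Δω = (0.03435556, -0.09420000, 0.00404000)
ω₀×(Iω₀) = (-0.1792, -0.0016, 0.0196)
applied torque τ = (0.1300, -0.1900, 0.0600)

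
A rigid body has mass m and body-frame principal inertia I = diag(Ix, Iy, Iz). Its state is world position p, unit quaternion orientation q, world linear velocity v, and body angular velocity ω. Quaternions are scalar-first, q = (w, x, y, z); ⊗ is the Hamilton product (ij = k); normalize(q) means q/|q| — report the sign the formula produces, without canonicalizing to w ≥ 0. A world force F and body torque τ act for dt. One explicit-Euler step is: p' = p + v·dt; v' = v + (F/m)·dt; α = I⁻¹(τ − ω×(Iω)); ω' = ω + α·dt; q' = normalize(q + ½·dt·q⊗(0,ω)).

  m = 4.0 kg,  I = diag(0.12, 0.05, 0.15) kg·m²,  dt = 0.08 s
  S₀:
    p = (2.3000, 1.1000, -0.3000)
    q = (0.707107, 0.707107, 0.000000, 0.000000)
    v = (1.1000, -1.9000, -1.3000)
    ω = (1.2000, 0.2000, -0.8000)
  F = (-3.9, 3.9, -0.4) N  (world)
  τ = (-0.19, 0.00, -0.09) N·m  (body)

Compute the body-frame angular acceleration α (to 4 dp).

α = (-1.4500, -0.5760, -0.4880)

gyro term ω×Iω = (-0.0160, 0.0288, -0.0168)
angular accel α = (-1.4500, -0.5760, -0.4880)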